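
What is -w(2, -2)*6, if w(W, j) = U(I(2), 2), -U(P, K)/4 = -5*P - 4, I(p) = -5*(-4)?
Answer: -2496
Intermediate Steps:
I(p) = 20
U(P, K) = 16 + 20*P (U(P, K) = -4*(-5*P - 4) = -4*(-4 - 5*P) = 16 + 20*P)
w(W, j) = 416 (w(W, j) = 16 + 20*20 = 16 + 400 = 416)
-w(2, -2)*6 = -1*416*6 = -416*6 = -2496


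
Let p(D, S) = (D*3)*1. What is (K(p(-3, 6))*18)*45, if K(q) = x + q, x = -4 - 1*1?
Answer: -11340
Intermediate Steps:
x = -5 (x = -4 - 1 = -5)
p(D, S) = 3*D (p(D, S) = (3*D)*1 = 3*D)
K(q) = -5 + q
(K(p(-3, 6))*18)*45 = ((-5 + 3*(-3))*18)*45 = ((-5 - 9)*18)*45 = -14*18*45 = -252*45 = -11340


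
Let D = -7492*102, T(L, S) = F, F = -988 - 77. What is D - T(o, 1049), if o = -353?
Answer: -763119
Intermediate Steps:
F = -1065
T(L, S) = -1065
D = -764184
D - T(o, 1049) = -764184 - 1*(-1065) = -764184 + 1065 = -763119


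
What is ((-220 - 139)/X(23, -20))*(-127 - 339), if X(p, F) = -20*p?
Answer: -83647/230 ≈ -363.68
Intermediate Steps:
((-220 - 139)/X(23, -20))*(-127 - 339) = ((-220 - 139)/((-20*23)))*(-127 - 339) = -359/(-460)*(-466) = -359*(-1/460)*(-466) = (359/460)*(-466) = -83647/230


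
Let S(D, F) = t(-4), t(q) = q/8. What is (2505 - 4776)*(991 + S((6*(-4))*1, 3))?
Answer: -4498851/2 ≈ -2.2494e+6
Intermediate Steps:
t(q) = q/8 (t(q) = q*(⅛) = q/8)
S(D, F) = -½ (S(D, F) = (⅛)*(-4) = -½)
(2505 - 4776)*(991 + S((6*(-4))*1, 3)) = (2505 - 4776)*(991 - ½) = -2271*1981/2 = -4498851/2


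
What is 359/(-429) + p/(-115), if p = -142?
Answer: 19633/49335 ≈ 0.39795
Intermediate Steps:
359/(-429) + p/(-115) = 359/(-429) - 142/(-115) = 359*(-1/429) - 142*(-1/115) = -359/429 + 142/115 = 19633/49335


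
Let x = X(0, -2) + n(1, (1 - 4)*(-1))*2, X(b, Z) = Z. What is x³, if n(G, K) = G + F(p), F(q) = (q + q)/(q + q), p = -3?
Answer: 8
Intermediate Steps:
F(q) = 1 (F(q) = (2*q)/((2*q)) = (2*q)*(1/(2*q)) = 1)
n(G, K) = 1 + G (n(G, K) = G + 1 = 1 + G)
x = 2 (x = -2 + (1 + 1)*2 = -2 + 2*2 = -2 + 4 = 2)
x³ = 2³ = 8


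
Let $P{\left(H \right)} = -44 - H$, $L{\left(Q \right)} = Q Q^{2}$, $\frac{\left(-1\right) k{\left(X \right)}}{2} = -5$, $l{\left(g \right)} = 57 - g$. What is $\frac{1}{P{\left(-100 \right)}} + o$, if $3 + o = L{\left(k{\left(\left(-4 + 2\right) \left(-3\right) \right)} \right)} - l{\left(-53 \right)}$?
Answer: $\frac{49673}{56} \approx 887.02$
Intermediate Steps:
$k{\left(X \right)} = 10$ ($k{\left(X \right)} = \left(-2\right) \left(-5\right) = 10$)
$L{\left(Q \right)} = Q^{3}$
$o = 887$ ($o = -3 - \left(57 - 1000 + 53\right) = -3 + \left(1000 - \left(57 + 53\right)\right) = -3 + \left(1000 - 110\right) = -3 + 890 = 887$)
$\frac{1}{P{\left(-100 \right)}} + o = \frac{1}{-44 - -100} + 887 = \frac{1}{-44 + 100} + 887 = \frac{1}{56} + 887 = \frac{49673}{56}$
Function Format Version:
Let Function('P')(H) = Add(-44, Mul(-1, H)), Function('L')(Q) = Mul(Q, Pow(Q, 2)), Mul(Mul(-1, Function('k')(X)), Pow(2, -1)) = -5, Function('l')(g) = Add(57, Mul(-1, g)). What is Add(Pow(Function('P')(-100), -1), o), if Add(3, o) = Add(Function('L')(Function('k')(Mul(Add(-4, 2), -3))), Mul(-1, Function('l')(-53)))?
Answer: Rational(49673, 56) ≈ 887.02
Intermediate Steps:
Function('k')(X) = 10 (Function('k')(X) = Mul(-2, -5) = 10)
Function('L')(Q) = Pow(Q, 3)
o = 887 (o = Add(-3, Add(Pow(10, 3), Mul(-1, Add(57, Mul(-1, -53))))) = Add(-3, Add(1000, Mul(-1, Add(57, 53)))) = Add(-3, Add(1000, Mul(-1, 110))) = Add(-3, Add(1000, -110)) = Add(-3, 890) = 887)
Add(Pow(Function('P')(-100), -1), o) = Add(Pow(Add(-44, Mul(-1, -100)), -1), 887) = Add(Pow(Add(-44, 100), -1), 887) = Add(Pow(56, -1), 887) = Add(Rational(1, 56), 887) = Rational(49673, 56)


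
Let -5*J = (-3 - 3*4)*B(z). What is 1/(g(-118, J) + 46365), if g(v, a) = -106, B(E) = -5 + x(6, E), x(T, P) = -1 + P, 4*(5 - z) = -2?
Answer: 1/46259 ≈ 2.1617e-5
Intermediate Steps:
z = 11/2 (z = 5 - 1/4*(-2) = 5 + 1/2 = 11/2 ≈ 5.5000)
B(E) = -6 + E (B(E) = -5 + (-1 + E) = -6 + E)
J = -3/2 (J = -(-3 - 3*4)*(-6 + 11/2)/5 = -(-3 - 12)*(-1)/(5*2) = -(-3)*(-1)/2 = -1/5*15/2 = -3/2 ≈ -1.5000)
1/(g(-118, J) + 46365) = 1/(-106 + 46365) = 1/46259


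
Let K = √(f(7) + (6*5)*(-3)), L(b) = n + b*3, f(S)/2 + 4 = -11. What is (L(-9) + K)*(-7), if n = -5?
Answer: 224 - 14*I*√30 ≈ 224.0 - 76.681*I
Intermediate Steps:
f(S) = -30 (f(S) = -8 + 2*(-11) = -8 - 22 = -30)
L(b) = -5 + 3*b (L(b) = -5 + b*3 = -5 + 3*b)
K = 2*I*√30 (K = √(-30 + (6*5)*(-3)) = √(-30 + 30*(-3)) = √(-30 - 90) = √(-120) = 2*I*√30 ≈ 10.954*I)
(L(-9) + K)*(-7) = ((-5 + 3*(-9)) + 2*I*√30)*(-7) = ((-5 - 27) + 2*I*√30)*(-7) = (-32 + 2*I*√30)*(-7) = 224 - 14*I*√30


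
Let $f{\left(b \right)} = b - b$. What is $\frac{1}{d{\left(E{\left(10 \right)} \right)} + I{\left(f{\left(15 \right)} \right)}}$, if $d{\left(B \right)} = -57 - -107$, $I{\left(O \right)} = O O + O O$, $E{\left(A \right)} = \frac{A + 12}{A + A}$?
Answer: $\frac{1}{50} \approx 0.02$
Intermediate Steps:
$f{\left(b \right)} = 0$
$E{\left(A \right)} = \frac{12 + A}{2 A}$
$I{\left(O \right)} = 2 O^{2}$ ($I{\left(O \right)} = O^{2} + O^{2} = 2 O^{2}$)
$d{\left(B \right)} = 50$ ($d{\left(B \right)} = -57 + 107 = 50$)
$\frac{1}{d{\left(E{\left(10 \right)} \right)} + I{\left(f{\left(15 \right)} \right)}} = \frac{1}{50 + 2 \cdot 0^{2}} = \frac{1}{50 + 2 \cdot 0} = \frac{1}{50 + 0} = \frac{1}{50}$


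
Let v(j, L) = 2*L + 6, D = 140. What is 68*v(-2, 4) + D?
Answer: 1092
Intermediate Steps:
v(j, L) = 6 + 2*L
68*v(-2, 4) + D = 68*(6 + 2*4) + 140 = 68*(6 + 8) + 140 = 68*14 + 140 = 952 + 140 = 1092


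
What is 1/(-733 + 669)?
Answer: -1/64 ≈ -0.015625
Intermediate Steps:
1/(-733 + 669) = 1/(-64) = -1/64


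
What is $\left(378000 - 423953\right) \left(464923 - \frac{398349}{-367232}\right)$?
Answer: $- \frac{7845785523240205}{367232} \approx -2.1365 \cdot 10^{10}$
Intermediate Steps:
$\left(378000 - 423953\right) \left(464923 - \frac{398349}{-367232}\right) = - 45953 \left(464923 - - \frac{398349}{367232}\right) = - 45953 \left(464923 + \frac{398349}{367232}\right) = \left(-45953\right) \frac{170735001485}{367232} = - \frac{7845785523240205}{367232}$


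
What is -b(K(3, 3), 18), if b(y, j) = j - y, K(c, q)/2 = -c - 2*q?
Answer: -36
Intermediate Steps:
K(c, q) = -4*q - 2*c (K(c, q) = 2*(-c - 2*q) = -4*q - 2*c)
-b(K(3, 3), 18) = -(18 - (-4*3 - 2*3)) = -(18 - (-12 - 6)) = -(18 - 1*(-18)) = -(18 + 18) = -1*36 = -36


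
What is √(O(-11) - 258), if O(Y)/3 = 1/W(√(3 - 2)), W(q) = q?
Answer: I*√255 ≈ 15.969*I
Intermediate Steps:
O(Y) = 3 (O(Y) = 3/(√(3 - 2)) = 3/(√1) = 3/1 = 3*1 = 3)
√(O(-11) - 258) = √(3 - 258) = √(-255) = I*√255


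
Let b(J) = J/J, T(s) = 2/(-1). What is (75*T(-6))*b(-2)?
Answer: -150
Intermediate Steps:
T(s) = -2 (T(s) = 2*(-1) = -2)
b(J) = 1
(75*T(-6))*b(-2) = (75*(-2))*1 = -150*1 = -150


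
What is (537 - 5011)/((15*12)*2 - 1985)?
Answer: 4474/1625 ≈ 2.7532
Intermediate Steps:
(537 - 5011)/((15*12)*2 - 1985) = -4474/(180*2 - 1985) = -4474/(360 - 1985) = -4474/(-1625) = -4474*(-1/1625) = 4474/1625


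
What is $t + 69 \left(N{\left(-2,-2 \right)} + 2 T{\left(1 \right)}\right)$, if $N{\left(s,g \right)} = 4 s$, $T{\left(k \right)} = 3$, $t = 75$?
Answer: $-63$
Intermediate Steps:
$t + 69 \left(N{\left(-2,-2 \right)} + 2 T{\left(1 \right)}\right) = 75 + 69 \left(4 \left(-2\right) + 2 \cdot 3\right) = 75 + 69 \left(-8 + 6\right) = 75 + 69 \left(-2\right) = 75 - 138 = -63$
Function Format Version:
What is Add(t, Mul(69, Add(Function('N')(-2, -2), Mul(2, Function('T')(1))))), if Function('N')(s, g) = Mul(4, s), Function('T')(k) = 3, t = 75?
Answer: -63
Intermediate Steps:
Add(t, Mul(69, Add(Function('N')(-2, -2), Mul(2, Function('T')(1))))) = Add(75, Mul(69, Add(Mul(4, -2), Mul(2, 3)))) = Add(75, Mul(69, Add(-8, 6))) = Add(75, Mul(69, -2)) = Add(75, -138) = -63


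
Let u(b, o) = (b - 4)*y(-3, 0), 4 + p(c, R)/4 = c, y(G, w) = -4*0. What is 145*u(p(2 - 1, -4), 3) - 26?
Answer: -26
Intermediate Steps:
y(G, w) = 0
p(c, R) = -16 + 4*c
u(b, o) = 0 (u(b, o) = (b - 4)*0 = (-4 + b)*0 = 0)
145*u(p(2 - 1, -4), 3) - 26 = 145*0 - 26 = 0 - 26 = -26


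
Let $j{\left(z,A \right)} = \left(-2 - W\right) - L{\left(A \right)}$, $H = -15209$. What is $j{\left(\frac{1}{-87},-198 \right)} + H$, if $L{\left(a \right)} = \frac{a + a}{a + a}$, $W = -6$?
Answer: $-15206$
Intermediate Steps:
$L{\left(a \right)} = 1$ ($L{\left(a \right)} = \frac{2 a}{2 a} = 2 a \frac{1}{2 a} = 1$)
$j{\left(z,A \right)} = 3$ ($j{\left(z,A \right)} = \left(-2 - -6\right) - 1 = \left(-2 + 6\right) - 1 = 4 - 1 = 3$)
$j{\left(\frac{1}{-87},-198 \right)} + H = 3 - 15209 = -15206$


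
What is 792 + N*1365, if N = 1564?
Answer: 2135652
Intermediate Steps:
792 + N*1365 = 792 + 1564*1365 = 792 + 2134860 = 2135652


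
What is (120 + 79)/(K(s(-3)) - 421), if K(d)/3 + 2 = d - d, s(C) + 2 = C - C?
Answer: -199/427 ≈ -0.46604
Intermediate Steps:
s(C) = -2 (s(C) = -2 + (C - C) = -2 + 0 = -2)
K(d) = -6 (K(d) = -6 + 3*(d - d) = -6 + 3*0 = -6 + 0 = -6)
(120 + 79)/(K(s(-3)) - 421) = (120 + 79)/(-6 - 421) = 199/(-427) = 199*(-1/427) = -199/427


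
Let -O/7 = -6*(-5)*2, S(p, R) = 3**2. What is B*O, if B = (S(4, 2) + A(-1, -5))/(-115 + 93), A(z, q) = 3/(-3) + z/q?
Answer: 1722/11 ≈ 156.55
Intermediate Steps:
A(z, q) = -1 + z/q (A(z, q) = 3*(-1/3) + z/q = -1 + z/q)
S(p, R) = 9
O = -420 (O = -7*(-6*(-5))*2 = -210*2 = -7*60 = -420)
B = -41/110 (B = (9 + (-1 - 1*(-5))/(-5))/(-115 + 93) = (9 - (-1 + 5)/5)/(-22) = (9 - 1/5*4)*(-1/22) = (9 - 4/5)*(-1/22) = (41/5)*(-1/22) = -41/110 ≈ -0.37273)
B*O = -41/110*(-420) = 1722/11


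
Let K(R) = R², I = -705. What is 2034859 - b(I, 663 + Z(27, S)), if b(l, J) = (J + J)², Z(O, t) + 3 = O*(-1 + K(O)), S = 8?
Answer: -1648924565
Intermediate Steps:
Z(O, t) = -3 + O*(-1 + O²)
b(l, J) = 4*J² (b(l, J) = (2*J)² = 4*J²)
2034859 - b(I, 663 + Z(27, S)) = 2034859 - 4*(663 + (-3 + 27³ - 1*27))² = 2034859 - 4*(663 + (-3 + 19683 - 27))² = 2034859 - 4*(663 + 19653)² = 2034859 - 4*20316² = 2034859 - 4*412739856 = 2034859 - 1*1650959424 = 2034859 - 1650959424 = -1648924565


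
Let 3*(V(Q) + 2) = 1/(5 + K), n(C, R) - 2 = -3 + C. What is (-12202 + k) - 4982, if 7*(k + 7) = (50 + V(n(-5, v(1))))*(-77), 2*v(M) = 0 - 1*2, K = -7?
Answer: -106303/6 ≈ -17717.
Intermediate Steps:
v(M) = -1 (v(M) = (0 - 1*2)/2 = (0 - 2)/2 = (1/2)*(-2) = -1)
n(C, R) = -1 + C (n(C, R) = 2 + (-3 + C) = -1 + C)
V(Q) = -13/6 (V(Q) = -2 + 1/(3*(5 - 7)) = -2 + (1/3)/(-2) = -2 + (1/3)*(-1/2) = -2 - 1/6 = -13/6)
k = -3199/6 (k = -7 + ((50 - 13/6)*(-77))/7 = -7 + ((287/6)*(-77))/7 = -7 + (1/7)*(-22099/6) = -7 - 3157/6 = -3199/6 ≈ -533.17)
(-12202 + k) - 4982 = (-12202 - 3199/6) - 4982 = -76411/6 - 4982 = -106303/6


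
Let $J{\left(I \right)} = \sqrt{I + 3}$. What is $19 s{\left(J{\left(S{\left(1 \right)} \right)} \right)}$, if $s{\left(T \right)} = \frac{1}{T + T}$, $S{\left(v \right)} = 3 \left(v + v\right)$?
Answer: $\frac{19}{6} \approx 3.1667$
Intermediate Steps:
$S{\left(v \right)} = 6 v$ ($S{\left(v \right)} = 3 \cdot 2 v = 6 v$)
$J{\left(I \right)} = \sqrt{3 + I}$
$s{\left(T \right)} = \frac{1}{2 T}$
$19 s{\left(J{\left(S{\left(1 \right)} \right)} \right)} = 19 \frac{1}{2 \sqrt{3 + 6 \cdot 1}} = 19 \frac{1}{2 \sqrt{3 + 6}} = 19 \frac{1}{2 \sqrt{9}} = 19 \frac{1}{2 \cdot 3} = 19 \cdot \frac{1}{2} \cdot \frac{1}{3} = 19 \cdot \frac{1}{6} = \frac{19}{6}$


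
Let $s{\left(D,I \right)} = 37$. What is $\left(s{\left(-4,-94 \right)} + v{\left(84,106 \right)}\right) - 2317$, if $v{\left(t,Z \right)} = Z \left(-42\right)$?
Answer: $-6732$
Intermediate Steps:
$v{\left(t,Z \right)} = - 42 Z$
$\left(s{\left(-4,-94 \right)} + v{\left(84,106 \right)}\right) - 2317 = \left(37 - 4452\right) - 2317 = -4415 - 2317 = -6732$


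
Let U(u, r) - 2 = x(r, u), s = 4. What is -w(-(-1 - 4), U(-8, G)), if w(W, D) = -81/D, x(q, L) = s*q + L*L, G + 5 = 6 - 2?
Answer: 81/62 ≈ 1.3065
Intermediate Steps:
G = -1 (G = -5 + (6 - 2) = -5 + 4 = -1)
x(q, L) = L**2 + 4*q (x(q, L) = 4*q + L*L = 4*q + L**2 = L**2 + 4*q)
U(u, r) = 2 + u**2 + 4*r (U(u, r) = 2 + (u**2 + 4*r) = 2 + u**2 + 4*r)
-w(-(-1 - 4), U(-8, G)) = -(-81)/(2 + (-8)**2 + 4*(-1)) = -(-81)/(2 + 64 - 4) = -(-81)/62 = -1*(-81/62) = 81/62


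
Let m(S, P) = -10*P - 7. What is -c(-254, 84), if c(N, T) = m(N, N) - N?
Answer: -2787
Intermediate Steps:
m(S, P) = -7 - 10*P
c(N, T) = -7 - 11*N (c(N, T) = (-7 - 10*N) - N = -7 - 11*N)
-c(-254, 84) = -(-7 - 11*(-254)) = -(-7 + 2794) = -1*2787 = -2787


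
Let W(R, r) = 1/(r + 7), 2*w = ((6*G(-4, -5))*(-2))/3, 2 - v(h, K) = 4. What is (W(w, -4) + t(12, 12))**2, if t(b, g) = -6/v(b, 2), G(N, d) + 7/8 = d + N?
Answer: 100/9 ≈ 11.111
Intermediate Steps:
G(N, d) = -7/8 + N + d (G(N, d) = -7/8 + (d + N) = -7/8 + (N + d) = -7/8 + N + d)
v(h, K) = -2 (v(h, K) = 2 - 1*4 = 2 - 4 = -2)
t(b, g) = 3 (t(b, g) = -6/(-2) = -6*(-1/2) = 3)
w = 79/4 (w = (((6*(-7/8 - 4 - 5))*(-2))/3)/2 = (((6*(-79/8))*(-2))*(1/3))/2 = (-237/4*(-2)*(1/3))/2 = ((237/2)*(1/3))/2 = (1/2)*(79/2) = 79/4 ≈ 19.750)
W(R, r) = 1/(7 + r)
(W(w, -4) + t(12, 12))**2 = (1/(7 - 4) + 3)**2 = (1/3 + 3)**2 = (10/3)**2 = 100/9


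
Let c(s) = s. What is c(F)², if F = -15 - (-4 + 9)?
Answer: 400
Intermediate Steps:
F = -20 (F = -15 - 1*5 = -15 - 5 = -20)
c(F)² = (-20)² = 400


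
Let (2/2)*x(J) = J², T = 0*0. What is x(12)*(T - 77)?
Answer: -11088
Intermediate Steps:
T = 0
x(J) = J²
x(12)*(T - 77) = 12²*(0 - 77) = 144*(-77) = -11088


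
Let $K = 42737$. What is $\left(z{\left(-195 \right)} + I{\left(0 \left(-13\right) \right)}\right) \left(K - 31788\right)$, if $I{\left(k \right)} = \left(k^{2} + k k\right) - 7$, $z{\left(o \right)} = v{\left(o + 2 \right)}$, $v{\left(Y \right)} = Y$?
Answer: $-2189800$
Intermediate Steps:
$z{\left(o \right)} = 2 + o$ ($z{\left(o \right)} = o + 2 = 2 + o$)
$I{\left(k \right)} = -7 + 2 k^{2}$ ($I{\left(k \right)} = \left(k^{2} + k^{2}\right) - 7 = 2 k^{2} - 7 = -7 + 2 k^{2}$)
$\left(z{\left(-195 \right)} + I{\left(0 \left(-13\right) \right)}\right) \left(K - 31788\right) = \left(\left(2 - 195\right) - \left(7 - 2 \left(0 \left(-13\right)\right)^{2}\right)\right) \left(42737 - 31788\right) = \left(-193 - \left(7 - 2 \cdot 0^{2}\right)\right) 10949 = \left(-193 + \left(-7 + 2 \cdot 0\right)\right) 10949 = \left(-193 + \left(-7 + 0\right)\right) 10949 = \left(-193 - 7\right) 10949 = \left(-200\right) 10949 = -2189800$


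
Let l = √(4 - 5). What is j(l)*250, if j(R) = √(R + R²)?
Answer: 250*√(-1 + I) ≈ 113.77 + 274.67*I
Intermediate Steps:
l = I (l = √(-1) = I ≈ 1.0*I)
j(l)*250 = √(I*(1 + I))*250 = 250*√(I*(1 + I))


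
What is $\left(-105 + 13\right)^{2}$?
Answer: $8464$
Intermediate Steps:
$\left(-105 + 13\right)^{2} = \left(-92\right)^{2} = 8464$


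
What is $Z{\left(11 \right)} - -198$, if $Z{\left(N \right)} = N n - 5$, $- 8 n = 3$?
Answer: $\frac{1511}{8} \approx 188.88$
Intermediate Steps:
$n = - \frac{3}{8}$ ($n = \left(- \frac{1}{8}\right) 3 = - \frac{3}{8} \approx -0.375$)
$Z{\left(N \right)} = -5 - \frac{3 N}{8}$ ($Z{\left(N \right)} = N \left(- \frac{3}{8}\right) - 5 = - \frac{3 N}{8} - 5 = -5 - \frac{3 N}{8}$)
$Z{\left(11 \right)} - -198 = \left(-5 - \frac{33}{8}\right) - -198 = \left(-5 - \frac{33}{8}\right) + 198 = - \frac{73}{8} + 198 = \frac{1511}{8}$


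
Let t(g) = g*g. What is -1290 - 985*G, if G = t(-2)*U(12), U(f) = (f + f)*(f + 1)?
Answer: -1230570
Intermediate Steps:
t(g) = g²
U(f) = 2*f*(1 + f) (U(f) = (2*f)*(1 + f) = 2*f*(1 + f))
G = 1248 (G = (-2)²*(2*12*(1 + 12)) = 4*(2*12*13) = 4*312 = 1248)
-1290 - 985*G = -1290 - 985*1248 = -1290 - 1229280 = -1230570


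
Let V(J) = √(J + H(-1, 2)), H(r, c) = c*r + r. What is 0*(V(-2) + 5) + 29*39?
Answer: 1131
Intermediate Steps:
H(r, c) = r + c*r
V(J) = √(-3 + J) (V(J) = √(J - (1 + 2)) = √(J - 1*3) = √(J - 3) = √(-3 + J))
0*(V(-2) + 5) + 29*39 = 0*(√(-3 - 2) + 5) + 29*39 = 0*(√(-5) + 5) + 1131 = 0*(I*√5 + 5) + 1131 = 0*(5 + I*√5) + 1131 = 0 + 1131 = 1131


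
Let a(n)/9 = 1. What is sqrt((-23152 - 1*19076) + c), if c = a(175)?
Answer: 3*I*sqrt(4691) ≈ 205.47*I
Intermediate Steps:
a(n) = 9 (a(n) = 9*1 = 9)
c = 9
sqrt((-23152 - 1*19076) + c) = sqrt((-23152 - 1*19076) + 9) = sqrt((-23152 - 19076) + 9) = sqrt(-42228 + 9) = sqrt(-42219) = 3*I*sqrt(4691)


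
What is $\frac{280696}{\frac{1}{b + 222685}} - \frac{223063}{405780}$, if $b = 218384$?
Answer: $\frac{50238122046635657}{405780} \approx 1.2381 \cdot 10^{11}$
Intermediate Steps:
$\frac{280696}{\frac{1}{b + 222685}} - \frac{223063}{405780} = \frac{280696}{\frac{1}{218384 + 222685}} - \frac{223063}{405780} = \frac{280696}{\frac{1}{441069}} - \frac{223063}{405780} = 280696 \frac{1}{\frac{1}{441069}} - \frac{223063}{405780} = 280696 \cdot 441069 - \frac{223063}{405780} = 123806304024 - \frac{223063}{405780} = \frac{50238122046635657}{405780}$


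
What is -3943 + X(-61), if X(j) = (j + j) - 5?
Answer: -4070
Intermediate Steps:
X(j) = -5 + 2*j (X(j) = 2*j - 5 = -5 + 2*j)
-3943 + X(-61) = -3943 + (-5 + 2*(-61)) = -3943 + (-5 - 122) = -3943 - 127 = -4070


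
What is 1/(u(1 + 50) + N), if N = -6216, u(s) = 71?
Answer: -1/6145 ≈ -0.00016273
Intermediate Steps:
1/(u(1 + 50) + N) = 1/(71 - 6216) = 1/(-6145) = -1/6145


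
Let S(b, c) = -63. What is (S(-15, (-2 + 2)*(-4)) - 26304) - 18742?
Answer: -45109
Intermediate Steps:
(S(-15, (-2 + 2)*(-4)) - 26304) - 18742 = (-63 - 26304) - 18742 = -26367 - 18742 = -45109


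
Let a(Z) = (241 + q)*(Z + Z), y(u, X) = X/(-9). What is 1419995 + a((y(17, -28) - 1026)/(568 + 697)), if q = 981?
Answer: 16144143611/11385 ≈ 1.4180e+6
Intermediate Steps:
y(u, X) = -X/9 (y(u, X) = X*(-1/9) = -X/9)
a(Z) = 2444*Z (a(Z) = (241 + 981)*(Z + Z) = 1222*(2*Z) = 2444*Z)
1419995 + a((y(17, -28) - 1026)/(568 + 697)) = 1419995 + 2444*((-1/9*(-28) - 1026)/(568 + 697)) = 1419995 + 2444*((28/9 - 1026)/1265) = 1419995 + 2444*(-9206/9*1/1265) = 1419995 + 2444*(-9206/11385) = 1419995 - 22499464/11385 = 16144143611/11385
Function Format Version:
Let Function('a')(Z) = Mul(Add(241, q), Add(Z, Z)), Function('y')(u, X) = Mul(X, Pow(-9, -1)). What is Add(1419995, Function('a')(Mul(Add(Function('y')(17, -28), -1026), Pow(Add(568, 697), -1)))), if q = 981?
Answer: Rational(16144143611, 11385) ≈ 1.4180e+6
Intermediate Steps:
Function('y')(u, X) = Mul(Rational(-1, 9), X) (Function('y')(u, X) = Mul(X, Rational(-1, 9)) = Mul(Rational(-1, 9), X))
Function('a')(Z) = Mul(2444, Z) (Function('a')(Z) = Mul(Add(241, 981), Add(Z, Z)) = Mul(1222, Mul(2, Z)) = Mul(2444, Z))
Add(1419995, Function('a')(Mul(Add(Function('y')(17, -28), -1026), Pow(Add(568, 697), -1)))) = Add(1419995, Mul(2444, Mul(Add(Mul(Rational(-1, 9), -28), -1026), Pow(Add(568, 697), -1)))) = Add(1419995, Mul(2444, Mul(Add(Rational(28, 9), -1026), Pow(1265, -1)))) = Add(1419995, Mul(2444, Mul(Rational(-9206, 9), Rational(1, 1265)))) = Add(1419995, Mul(2444, Rational(-9206, 11385))) = Add(1419995, Rational(-22499464, 11385)) = Rational(16144143611, 11385)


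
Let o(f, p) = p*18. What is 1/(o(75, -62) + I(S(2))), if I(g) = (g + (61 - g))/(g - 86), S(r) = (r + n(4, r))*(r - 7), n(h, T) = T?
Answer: -106/118357 ≈ -0.00089560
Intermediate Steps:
o(f, p) = 18*p
S(r) = 2*r*(-7 + r) (S(r) = (r + r)*(r - 7) = (2*r)*(-7 + r) = 2*r*(-7 + r))
I(g) = 61/(-86 + g)
1/(o(75, -62) + I(S(2))) = 1/(18*(-62) + 61/(-86 + 2*2*(-7 + 2))) = 1/(-1116 + 61/(-86 + 2*2*(-5))) = 1/(-1116 + 61/(-86 - 20)) = 1/(-1116 + 61/(-106)) = 1/(-1116 + 61*(-1/106)) = 1/(-1116 - 61/106) = 1/(-118357/106) = -106/118357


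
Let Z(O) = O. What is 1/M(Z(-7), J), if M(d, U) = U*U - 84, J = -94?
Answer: 1/8752 ≈ 0.00011426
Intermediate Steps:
M(d, U) = -84 + U² (M(d, U) = U² - 84 = -84 + U²)
1/M(Z(-7), J) = 1/(-84 + (-94)²) = 1/(-84 + 8836) = 1/8752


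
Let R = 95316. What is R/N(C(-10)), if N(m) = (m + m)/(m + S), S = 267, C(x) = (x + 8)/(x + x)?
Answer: 127294518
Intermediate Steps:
C(x) = (8 + x)/(2*x) (C(x) = (8 + x)/((2*x)) = (8 + x)*(1/(2*x)) = (8 + x)/(2*x))
N(m) = 2*m/(267 + m) (N(m) = (m + m)/(m + 267) = (2*m)/(267 + m) = 2*m/(267 + m))
R/N(C(-10)) = 95316/((2*((½)*(8 - 10)/(-10))/(267 + (½)*(8 - 10)/(-10)))) = 95316/((2*((½)*(-⅒)*(-2))/(267 + (½)*(-⅒)*(-2)))) = 95316/((2*(⅒)/(267 + ⅒))) = 95316/((2*(⅒)/(2671/10))) = 95316/((2*(⅒)*(10/2671))) = 95316/(2/2671) = 95316*(2671/2) = 127294518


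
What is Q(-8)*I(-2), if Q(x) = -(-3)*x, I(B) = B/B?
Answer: -24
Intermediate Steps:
I(B) = 1
Q(x) = 3*x
Q(-8)*I(-2) = (3*(-8))*1 = -24*1 = -24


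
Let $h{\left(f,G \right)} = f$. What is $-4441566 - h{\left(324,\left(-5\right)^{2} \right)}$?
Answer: $-4441890$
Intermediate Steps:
$-4441566 - h{\left(324,\left(-5\right)^{2} \right)} = -4441566 - 324 = -4441890$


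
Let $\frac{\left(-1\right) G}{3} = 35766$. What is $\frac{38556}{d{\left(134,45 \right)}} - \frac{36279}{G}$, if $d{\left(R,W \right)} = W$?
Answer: $\frac{51094003}{59610} \approx 857.14$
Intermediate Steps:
$G = -107298$ ($G = \left(-3\right) 35766 = -107298$)
$\frac{38556}{d{\left(134,45 \right)}} - \frac{36279}{G} = \frac{38556}{45} - \frac{36279}{-107298} = 38556 \cdot \frac{1}{45} - - \frac{4031}{11922} = \frac{4284}{5} + \frac{4031}{11922} = \frac{51094003}{59610}$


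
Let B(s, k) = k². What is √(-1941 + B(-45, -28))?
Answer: I*√1157 ≈ 34.015*I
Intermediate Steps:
√(-1941 + B(-45, -28)) = √(-1941 + (-28)²) = √(-1941 + 784) = √(-1157) = I*√1157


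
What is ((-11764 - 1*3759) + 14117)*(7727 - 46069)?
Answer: 53908852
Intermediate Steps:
((-11764 - 1*3759) + 14117)*(7727 - 46069) = ((-11764 - 3759) + 14117)*(-38342) = (-15523 + 14117)*(-38342) = -1406*(-38342) = 53908852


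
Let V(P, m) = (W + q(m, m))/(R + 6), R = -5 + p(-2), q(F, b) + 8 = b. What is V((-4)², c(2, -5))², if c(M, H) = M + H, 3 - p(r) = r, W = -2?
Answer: 169/36 ≈ 4.6944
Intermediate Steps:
p(r) = 3 - r
q(F, b) = -8 + b
R = 0 (R = -5 + (3 - 1*(-2)) = -5 + (3 + 2) = -5 + 5 = 0)
c(M, H) = H + M
V(P, m) = -5/3 + m/6 (V(P, m) = (-2 + (-8 + m))/(0 + 6) = (-10 + m)/6 = (-10 + m)*(⅙) = -5/3 + m/6)
V((-4)², c(2, -5))² = (-5/3 + (-5 + 2)/6)² = (-5/3 + (⅙)*(-3))² = (-5/3 - ½)² = (-13/6)² = 169/36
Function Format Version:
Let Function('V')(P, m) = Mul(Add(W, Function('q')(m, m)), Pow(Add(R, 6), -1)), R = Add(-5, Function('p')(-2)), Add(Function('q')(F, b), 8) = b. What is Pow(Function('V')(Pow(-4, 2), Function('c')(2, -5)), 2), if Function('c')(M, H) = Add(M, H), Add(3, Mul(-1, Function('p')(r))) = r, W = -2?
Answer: Rational(169, 36) ≈ 4.6944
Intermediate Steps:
Function('p')(r) = Add(3, Mul(-1, r))
Function('q')(F, b) = Add(-8, b)
R = 0 (R = Add(-5, Add(3, Mul(-1, -2))) = Add(-5, Add(3, 2)) = Add(-5, 5) = 0)
Function('c')(M, H) = Add(H, M)
Function('V')(P, m) = Add(Rational(-5, 3), Mul(Rational(1, 6), m)) (Function('V')(P, m) = Mul(Add(-2, Add(-8, m)), Pow(Add(0, 6), -1)) = Mul(Add(-10, m), Pow(6, -1)) = Mul(Add(-10, m), Rational(1, 6)) = Add(Rational(-5, 3), Mul(Rational(1, 6), m)))
Pow(Function('V')(Pow(-4, 2), Function('c')(2, -5)), 2) = Pow(Add(Rational(-5, 3), Mul(Rational(1, 6), Add(-5, 2))), 2) = Pow(Add(Rational(-5, 3), Mul(Rational(1, 6), -3)), 2) = Pow(Add(Rational(-5, 3), Rational(-1, 2)), 2) = Pow(Rational(-13, 6), 2) = Rational(169, 36)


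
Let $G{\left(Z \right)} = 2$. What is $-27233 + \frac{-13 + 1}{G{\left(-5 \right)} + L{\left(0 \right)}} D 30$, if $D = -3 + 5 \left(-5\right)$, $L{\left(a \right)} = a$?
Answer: $-22193$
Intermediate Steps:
$D = -28$ ($D = -3 - 25 = -28$)
$-27233 + \frac{-13 + 1}{G{\left(-5 \right)} + L{\left(0 \right)}} D 30 = -27233 + \frac{-13 + 1}{2 + 0} \left(-28\right) 30 = -27233 + - \frac{12}{2} \left(-28\right) 30 = -27233 + \left(-12\right) \frac{1}{2} \left(-28\right) 30 = -27233 + \left(-6\right) \left(-28\right) 30 = -27233 + 168 \cdot 30 = -27233 + 5040 = -22193$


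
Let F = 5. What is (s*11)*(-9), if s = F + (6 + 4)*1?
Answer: -1485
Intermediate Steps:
s = 15 (s = 5 + (6 + 4)*1 = 5 + 10*1 = 5 + 10 = 15)
(s*11)*(-9) = (15*11)*(-9) = 165*(-9) = -1485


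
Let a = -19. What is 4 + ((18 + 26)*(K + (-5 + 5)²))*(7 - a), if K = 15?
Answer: 17164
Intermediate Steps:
4 + ((18 + 26)*(K + (-5 + 5)²))*(7 - a) = 4 + ((18 + 26)*(15 + (-5 + 5)²))*(7 - 1*(-19)) = 4 + (44*(15 + 0²))*(7 + 19) = 4 + (44*(15 + 0))*26 = 4 + (44*15)*26 = 4 + 660*26 = 4 + 17160 = 17164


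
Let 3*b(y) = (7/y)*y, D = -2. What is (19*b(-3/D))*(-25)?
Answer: -3325/3 ≈ -1108.3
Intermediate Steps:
b(y) = 7/3 (b(y) = ((7/y)*y)/3 = (1/3)*7 = 7/3)
(19*b(-3/D))*(-25) = (19*(7/3))*(-25) = (133/3)*(-25) = -3325/3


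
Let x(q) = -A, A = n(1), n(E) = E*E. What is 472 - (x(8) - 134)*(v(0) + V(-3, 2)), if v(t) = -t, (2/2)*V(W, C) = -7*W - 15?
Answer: 1282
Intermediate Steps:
n(E) = E²
A = 1 (A = 1² = 1)
V(W, C) = -15 - 7*W (V(W, C) = -7*W - 15 = -15 - 7*W)
x(q) = -1 (x(q) = -1*1 = -1)
472 - (x(8) - 134)*(v(0) + V(-3, 2)) = 472 - (-1 - 134)*(-1*0 + (-15 - 7*(-3))) = 472 - (-135)*(0 + (-15 + 21)) = 472 - (-135)*(0 + 6) = 472 - (-135)*6 = 472 - 1*(-810) = 472 + 810 = 1282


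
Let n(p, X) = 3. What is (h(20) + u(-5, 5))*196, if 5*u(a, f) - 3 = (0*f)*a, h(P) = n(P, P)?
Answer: 3528/5 ≈ 705.60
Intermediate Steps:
h(P) = 3
u(a, f) = ⅗ (u(a, f) = ⅗ + ((0*f)*a)/5 = ⅗ + (0*a)/5 = ⅗ + (⅕)*0 = ⅗ + 0 = ⅗)
(h(20) + u(-5, 5))*196 = (3 + ⅗)*196 = (18/5)*196 = 3528/5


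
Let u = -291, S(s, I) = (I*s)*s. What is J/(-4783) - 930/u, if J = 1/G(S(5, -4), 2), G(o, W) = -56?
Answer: 83032977/25981256 ≈ 3.1959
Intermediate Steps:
S(s, I) = I*s²
J = -1/56 (J = 1/(-56) = -1/56 ≈ -0.017857)
J/(-4783) - 930/u = -1/56/(-4783) - 930/(-291) = -1/56*(-1/4783) - 930*(-1/291) = 1/267848 + 310/97 = 83032977/25981256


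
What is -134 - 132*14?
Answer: -1982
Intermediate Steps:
-134 - 132*14 = -134 - 33*56 = -134 - 1848 = -1982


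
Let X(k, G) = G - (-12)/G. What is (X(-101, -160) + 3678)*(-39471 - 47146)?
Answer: -12188484389/40 ≈ -3.0471e+8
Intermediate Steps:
X(k, G) = G + 12/G
(X(-101, -160) + 3678)*(-39471 - 47146) = ((-160 + 12/(-160)) + 3678)*(-39471 - 47146) = ((-160 + 12*(-1/160)) + 3678)*(-86617) = ((-160 - 3/40) + 3678)*(-86617) = (-6403/40 + 3678)*(-86617) = (140717/40)*(-86617) = -12188484389/40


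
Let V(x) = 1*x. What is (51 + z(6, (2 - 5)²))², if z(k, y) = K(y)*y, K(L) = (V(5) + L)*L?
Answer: 1404225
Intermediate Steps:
V(x) = x
K(L) = L*(5 + L) (K(L) = (5 + L)*L = L*(5 + L))
z(k, y) = y²*(5 + y) (z(k, y) = (y*(5 + y))*y = y²*(5 + y))
(51 + z(6, (2 - 5)²))² = (51 + ((2 - 5)²)²*(5 + (2 - 5)²))² = (51 + ((-3)²)²*(5 + (-3)²))² = (51 + 9²*(5 + 9))² = (51 + 81*14)² = (51 + 1134)² = 1185² = 1404225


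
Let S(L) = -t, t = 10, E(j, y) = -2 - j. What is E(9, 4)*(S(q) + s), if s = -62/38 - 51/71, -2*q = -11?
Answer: 183260/1349 ≈ 135.85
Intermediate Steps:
q = 11/2 (q = -½*(-11) = 11/2 ≈ 5.5000)
s = -3170/1349 (s = -62*1/38 - 51*1/71 = -31/19 - 51/71 = -3170/1349 ≈ -2.3499)
S(L) = -10 (S(L) = -1*10 = -10)
E(9, 4)*(S(q) + s) = (-2 - 1*9)*(-10 - 3170/1349) = (-2 - 9)*(-16660/1349) = -11*(-16660/1349) = 183260/1349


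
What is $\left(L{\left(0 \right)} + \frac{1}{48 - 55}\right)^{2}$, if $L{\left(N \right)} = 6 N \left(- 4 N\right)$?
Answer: $\frac{1}{49} \approx 0.020408$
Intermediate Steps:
$L{\left(N \right)} = - 24 N^{2}$
$\left(L{\left(0 \right)} + \frac{1}{48 - 55}\right)^{2} = \left(- 24 \cdot 0^{2} + \frac{1}{48 - 55}\right)^{2} = \left(\left(-24\right) 0 + \frac{1}{-7}\right)^{2} = \left(0 - \frac{1}{7}\right)^{2} = \left(- \frac{1}{7}\right)^{2} = \frac{1}{49}$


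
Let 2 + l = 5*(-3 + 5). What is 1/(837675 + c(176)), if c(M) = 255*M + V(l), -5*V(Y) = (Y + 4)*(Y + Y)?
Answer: 5/4412583 ≈ 1.1331e-6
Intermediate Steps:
l = 8 (l = -2 + 5*(-3 + 5) = -2 + 5*2 = -2 + 10 = 8)
V(Y) = -2*Y*(4 + Y)/5 (V(Y) = -(Y + 4)*(Y + Y)/5 = -(4 + Y)*2*Y/5 = -2*Y*(4 + Y)/5)
c(M) = -192/5 + 255*M (c(M) = 255*M - ⅖*8*(4 + 8) = 255*M - ⅖*8*12 = 255*M - 192/5 = -192/5 + 255*M)
1/(837675 + c(176)) = 1/(837675 + (-192/5 + 255*176)) = 1/(837675 + (-192/5 + 44880)) = 1/(837675 + 224208/5) = 1/(4412583/5) = 5/4412583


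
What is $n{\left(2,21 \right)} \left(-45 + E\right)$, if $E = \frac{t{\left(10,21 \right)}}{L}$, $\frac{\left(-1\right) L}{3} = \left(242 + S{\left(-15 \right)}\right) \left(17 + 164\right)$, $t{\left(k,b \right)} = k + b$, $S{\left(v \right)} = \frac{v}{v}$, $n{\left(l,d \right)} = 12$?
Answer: $- \frac{23750944}{43983} \approx -540.0$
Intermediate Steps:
$S{\left(v \right)} = 1$
$t{\left(k,b \right)} = b + k$
$L = -131949$ ($L = - 3 \left(242 + 1\right) \left(17 + 164\right) = - 3 \cdot 243 \cdot 181 = \left(-3\right) 43983 = -131949$)
$E = - \frac{31}{131949}$ ($E = \frac{21 + 10}{-131949} = 31 \left(- \frac{1}{131949}\right) = - \frac{31}{131949} \approx -0.00023494$)
$n{\left(2,21 \right)} \left(-45 + E\right) = 12 \left(-45 - \frac{31}{131949}\right) = 12 \left(- \frac{5937736}{131949}\right) = - \frac{23750944}{43983}$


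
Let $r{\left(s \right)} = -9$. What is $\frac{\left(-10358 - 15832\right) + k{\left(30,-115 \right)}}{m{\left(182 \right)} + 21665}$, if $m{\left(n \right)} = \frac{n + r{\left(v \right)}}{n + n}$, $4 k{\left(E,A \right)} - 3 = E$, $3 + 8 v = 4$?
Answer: $- \frac{9530157}{7886233} \approx -1.2085$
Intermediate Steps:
$v = \frac{1}{8}$ ($v = - \frac{3}{8} + \frac{1}{8} \cdot 4 = - \frac{3}{8} + \frac{1}{2} = \frac{1}{8} \approx 0.125$)
$k{\left(E,A \right)} = \frac{3}{4} + \frac{E}{4}$
$m{\left(n \right)} = \frac{-9 + n}{2 n}$ ($m{\left(n \right)} = \frac{n - 9}{n + n} = \frac{-9 + n}{2 n}$)
$\frac{\left(-10358 - 15832\right) + k{\left(30,-115 \right)}}{m{\left(182 \right)} + 21665} = \frac{\left(-10358 - 15832\right) + \left(\frac{3}{4} + \frac{1}{4} \cdot 30\right)}{\frac{-9 + 182}{2 \cdot 182} + 21665} = \frac{\left(-10358 - 15832\right) + \left(\frac{3}{4} + \frac{15}{2}\right)}{\frac{1}{2} \cdot \frac{1}{182} \cdot 173 + 21665} = \frac{-26190 + \frac{33}{4}}{\frac{173}{364} + 21665} = - \frac{104727}{4 \cdot \frac{7886233}{364}} = \left(- \frac{104727}{4}\right) \frac{364}{7886233} = - \frac{9530157}{7886233}$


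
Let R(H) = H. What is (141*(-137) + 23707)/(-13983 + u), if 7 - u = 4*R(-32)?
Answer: -2195/6924 ≈ -0.31701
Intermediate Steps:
u = 135 (u = 7 - 4*(-32) = 7 - 1*(-128) = 7 + 128 = 135)
(141*(-137) + 23707)/(-13983 + u) = (141*(-137) + 23707)/(-13983 + 135) = (-19317 + 23707)/(-13848) = 4390*(-1/13848) = -2195/6924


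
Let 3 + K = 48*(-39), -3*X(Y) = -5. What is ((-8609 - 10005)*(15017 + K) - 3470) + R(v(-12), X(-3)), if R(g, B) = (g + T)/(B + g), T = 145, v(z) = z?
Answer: -7583488797/31 ≈ -2.4463e+8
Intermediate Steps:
X(Y) = 5/3 (X(Y) = -1/3*(-5) = 5/3)
R(g, B) = (145 + g)/(B + g) (R(g, B) = (g + 145)/(B + g) = (145 + g)/(B + g))
K = -1875 (K = -3 + 48*(-39) = -3 - 1872 = -1875)
((-8609 - 10005)*(15017 + K) - 3470) + R(v(-12), X(-3)) = ((-8609 - 10005)*(15017 - 1875) - 3470) + (145 - 12)/(5/3 - 12) = (-18614*13142 - 3470) + 133/(-31/3) = (-244625188 - 3470) - 3/31*133 = -244628658 - 399/31 = -7583488797/31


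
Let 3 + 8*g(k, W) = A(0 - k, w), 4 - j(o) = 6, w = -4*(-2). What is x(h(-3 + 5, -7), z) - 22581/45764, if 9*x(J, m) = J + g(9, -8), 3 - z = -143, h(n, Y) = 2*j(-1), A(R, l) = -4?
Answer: -284219/274584 ≈ -1.0351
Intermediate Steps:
w = 8
j(o) = -2 (j(o) = 4 - 1*6 = 4 - 6 = -2)
g(k, W) = -7/8 (g(k, W) = -3/8 + (⅛)*(-4) = -3/8 - ½ = -7/8)
h(n, Y) = -4 (h(n, Y) = 2*(-2) = -4)
z = 146 (z = 3 - 1*(-143) = 3 + 143 = 146)
x(J, m) = -7/72 + J/9 (x(J, m) = (J - 7/8)/9 = (-7/8 + J)/9 = -7/72 + J/9)
x(h(-3 + 5, -7), z) - 22581/45764 = (-7/72 + (⅑)*(-4)) - 22581/45764 = (-7/72 - 4/9) - 22581/45764 = -13/24 - 1*22581/45764 = -13/24 - 22581/45764 = -284219/274584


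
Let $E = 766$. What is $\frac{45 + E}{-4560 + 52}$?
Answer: $- \frac{811}{4508} \approx -0.1799$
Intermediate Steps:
$\frac{45 + E}{-4560 + 52} = \frac{45 + 766}{-4560 + 52} = \frac{811}{-4508} = 811 \left(- \frac{1}{4508}\right) = - \frac{811}{4508}$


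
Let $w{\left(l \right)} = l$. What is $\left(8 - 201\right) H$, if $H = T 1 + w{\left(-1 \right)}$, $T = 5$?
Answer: $-772$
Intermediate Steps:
$H = 4$ ($H = 5 \cdot 1 - 1 = 5 - 1 = 4$)
$\left(8 - 201\right) H = \left(8 - 201\right) 4 = \left(-193\right) 4 = -772$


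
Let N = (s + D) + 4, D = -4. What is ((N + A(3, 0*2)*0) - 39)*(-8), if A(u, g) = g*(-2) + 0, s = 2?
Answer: 296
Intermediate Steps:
A(u, g) = -2*g (A(u, g) = -2*g + 0 = -2*g)
N = 2 (N = (2 - 4) + 4 = -2 + 4 = 2)
((N + A(3, 0*2)*0) - 39)*(-8) = ((2 - 0*2*0) - 39)*(-8) = ((2 - 2*0*0) - 39)*(-8) = ((2 + 0*0) - 39)*(-8) = ((2 + 0) - 39)*(-8) = (2 - 39)*(-8) = -37*(-8) = 296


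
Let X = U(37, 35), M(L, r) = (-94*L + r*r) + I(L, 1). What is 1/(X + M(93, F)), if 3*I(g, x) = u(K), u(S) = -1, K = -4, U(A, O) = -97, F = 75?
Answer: -3/9643 ≈ -0.00031111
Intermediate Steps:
I(g, x) = -1/3 (I(g, x) = (1/3)*(-1) = -1/3)
M(L, r) = -1/3 + r**2 - 94*L (M(L, r) = (-94*L + r*r) - 1/3 = (-94*L + r**2) - 1/3 = (r**2 - 94*L) - 1/3 = -1/3 + r**2 - 94*L)
X = -97
1/(X + M(93, F)) = 1/(-97 + (-1/3 + 75**2 - 94*93)) = 1/(-97 + (-1/3 + 5625 - 8742)) = 1/(-97 - 9352/3) = 1/(-9643/3) = -3/9643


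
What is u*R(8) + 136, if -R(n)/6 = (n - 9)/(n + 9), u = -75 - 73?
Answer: 1424/17 ≈ 83.765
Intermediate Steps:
u = -148
R(n) = -6*(-9 + n)/(9 + n) (R(n) = -6*(n - 9)/(n + 9) = -6*(-9 + n)/(9 + n))
u*R(8) + 136 = -888*(9 - 1*8)/(9 + 8) + 136 = -888*(9 - 8)/17 + 136 = -888/17 + 136 = 1424/17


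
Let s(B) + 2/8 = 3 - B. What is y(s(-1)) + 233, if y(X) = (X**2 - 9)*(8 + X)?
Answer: 18719/64 ≈ 292.48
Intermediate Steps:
s(B) = 11/4 - B (s(B) = -1/4 + (3 - B) = 11/4 - B)
y(X) = (-9 + X**2)*(8 + X)
y(s(-1)) + 233 = (-72 + (11/4 - 1*(-1))**3 - 9*(11/4 - 1*(-1)) + 8*(11/4 - 1*(-1))**2) + 233 = (-72 + (11/4 + 1)**3 - 9*(11/4 + 1) + 8*(11/4 + 1)**2) + 233 = (-72 + (15/4)**3 - 9*15/4 + 8*(15/4)**2) + 233 = (-72 + 3375/64 - 135/4 + 8*(225/16)) + 233 = (-72 + 3375/64 - 135/4 + 225/2) + 233 = 3807/64 + 233 = 18719/64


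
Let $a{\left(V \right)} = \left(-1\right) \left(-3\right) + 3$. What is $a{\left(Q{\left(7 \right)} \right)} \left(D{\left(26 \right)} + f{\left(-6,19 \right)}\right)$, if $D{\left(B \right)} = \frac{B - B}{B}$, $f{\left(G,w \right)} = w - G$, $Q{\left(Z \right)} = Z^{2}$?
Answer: $150$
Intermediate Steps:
$a{\left(V \right)} = 6$ ($a{\left(V \right)} = 3 + 3 = 6$)
$D{\left(B \right)} = 0$ ($D{\left(B \right)} = \frac{0}{B} = 0$)
$a{\left(Q{\left(7 \right)} \right)} \left(D{\left(26 \right)} + f{\left(-6,19 \right)}\right) = 6 \left(0 + \left(19 - -6\right)\right) = 6 \left(0 + \left(19 + 6\right)\right) = 6 \left(0 + 25\right) = 6 \cdot 25 = 150$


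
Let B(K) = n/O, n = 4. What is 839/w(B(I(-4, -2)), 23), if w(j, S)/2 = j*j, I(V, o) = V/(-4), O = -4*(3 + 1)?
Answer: 6712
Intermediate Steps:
O = -16 (O = -4*4 = -16)
I(V, o) = -V/4 (I(V, o) = V*(-¼) = -V/4)
B(K) = -¼ (B(K) = 4/(-16) = 4*(-1/16) = -¼)
w(j, S) = 2*j² (w(j, S) = 2*(j*j) = 2*j²)
839/w(B(I(-4, -2)), 23) = 839/((2*(-¼)²)) = 839/((2*(1/16))) = 839/(⅛) = 839*8 = 6712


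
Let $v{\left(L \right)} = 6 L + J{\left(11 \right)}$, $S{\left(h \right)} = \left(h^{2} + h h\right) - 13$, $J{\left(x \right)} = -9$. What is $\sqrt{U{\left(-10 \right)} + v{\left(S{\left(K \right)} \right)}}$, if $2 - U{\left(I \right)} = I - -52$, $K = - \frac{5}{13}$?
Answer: $\frac{i \sqrt{21163}}{13} \approx 11.19 i$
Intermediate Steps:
$K = - \frac{5}{13}$ ($K = \left(-5\right) \frac{1}{13} = - \frac{5}{13} \approx -0.38462$)
$U{\left(I \right)} = -50 - I$ ($U{\left(I \right)} = 2 - \left(I - -52\right) = 2 - \left(I + 52\right) = 2 - \left(52 + I\right) = -50 - I$)
$S{\left(h \right)} = -13 + 2 h^{2}$ ($S{\left(h \right)} = \left(h^{2} + h^{2}\right) - 13 = 2 h^{2} - 13 = -13 + 2 h^{2}$)
$v{\left(L \right)} = -9 + 6 L$ ($v{\left(L \right)} = 6 L - 9 = -9 + 6 L$)
$\sqrt{U{\left(-10 \right)} + v{\left(S{\left(K \right)} \right)}} = \sqrt{\left(-50 - -10\right) + \left(-9 + 6 \left(-13 + 2 \left(- \frac{5}{13}\right)^{2}\right)\right)} = \sqrt{\left(-50 + 10\right) + \left(-9 + 6 \left(-13 + 2 \cdot \frac{25}{169}\right)\right)} = \sqrt{-40 + \left(-9 + 6 \left(-13 + \frac{50}{169}\right)\right)} = \sqrt{-40 + \left(-9 + 6 \left(- \frac{2147}{169}\right)\right)} = \sqrt{-40 - \frac{14403}{169}} = \sqrt{- \frac{21163}{169}} = \frac{i \sqrt{21163}}{13}$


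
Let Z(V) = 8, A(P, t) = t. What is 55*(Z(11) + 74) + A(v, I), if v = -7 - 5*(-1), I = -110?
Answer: 4400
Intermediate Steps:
v = -2 (v = -7 + 5 = -2)
55*(Z(11) + 74) + A(v, I) = 55*(8 + 74) - 110 = 55*82 - 110 = 4510 - 110 = 4400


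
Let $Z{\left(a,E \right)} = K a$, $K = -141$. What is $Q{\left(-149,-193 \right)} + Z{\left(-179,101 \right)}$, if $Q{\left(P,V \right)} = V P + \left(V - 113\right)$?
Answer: $53690$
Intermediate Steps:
$Q{\left(P,V \right)} = -113 + V + P V$ ($Q{\left(P,V \right)} = P V + \left(V - 113\right) = P V + \left(-113 + V\right) = -113 + V + P V$)
$Z{\left(a,E \right)} = - 141 a$
$Q{\left(-149,-193 \right)} + Z{\left(-179,101 \right)} = \left(-113 - 193 - -28757\right) - -25239 = \left(-113 - 193 + 28757\right) + 25239 = 28451 + 25239 = 53690$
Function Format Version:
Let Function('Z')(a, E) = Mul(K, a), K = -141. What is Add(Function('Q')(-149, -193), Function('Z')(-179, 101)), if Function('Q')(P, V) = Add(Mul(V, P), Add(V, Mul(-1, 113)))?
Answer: 53690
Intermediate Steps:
Function('Q')(P, V) = Add(-113, V, Mul(P, V)) (Function('Q')(P, V) = Add(Mul(P, V), Add(V, -113)) = Add(Mul(P, V), Add(-113, V)) = Add(-113, V, Mul(P, V)))
Function('Z')(a, E) = Mul(-141, a)
Add(Function('Q')(-149, -193), Function('Z')(-179, 101)) = Add(Add(-113, -193, Mul(-149, -193)), Mul(-141, -179)) = Add(Add(-113, -193, 28757), 25239) = Add(28451, 25239) = 53690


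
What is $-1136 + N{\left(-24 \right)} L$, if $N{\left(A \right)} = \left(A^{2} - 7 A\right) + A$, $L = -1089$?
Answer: $-785216$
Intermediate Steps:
$N{\left(A \right)} = A^{2} - 6 A$
$-1136 + N{\left(-24 \right)} L = -1136 + - 24 \left(-6 - 24\right) \left(-1089\right) = -1136 + \left(-24\right) \left(-30\right) \left(-1089\right) = -1136 + 720 \left(-1089\right) = -1136 - 784080 = -785216$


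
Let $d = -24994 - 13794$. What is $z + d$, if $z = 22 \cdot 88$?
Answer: $-36852$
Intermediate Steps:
$d = -38788$ ($d = -24994 - 13794 = -38788$)
$z = 1936$
$z + d = 1936 - 38788 = -36852$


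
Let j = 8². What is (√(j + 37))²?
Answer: 101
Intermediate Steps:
j = 64
(√(j + 37))² = (√(64 + 37))² = (√101)² = 101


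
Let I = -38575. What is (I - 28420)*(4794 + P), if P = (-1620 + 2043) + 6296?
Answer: -771313435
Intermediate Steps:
P = 6719 (P = 423 + 6296 = 6719)
(I - 28420)*(4794 + P) = (-38575 - 28420)*(4794 + 6719) = -66995*11513 = -771313435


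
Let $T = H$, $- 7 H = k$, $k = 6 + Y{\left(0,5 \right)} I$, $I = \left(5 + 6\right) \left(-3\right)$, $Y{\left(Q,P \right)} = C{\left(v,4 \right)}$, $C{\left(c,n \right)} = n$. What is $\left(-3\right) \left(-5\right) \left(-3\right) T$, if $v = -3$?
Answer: $-810$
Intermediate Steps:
$Y{\left(Q,P \right)} = 4$
$I = -33$ ($I = 11 \left(-3\right) = -33$)
$k = -126$ ($k = 6 + 4 \left(-33\right) = 6 - 132 = -126$)
$H = 18$ ($H = \left(- \frac{1}{7}\right) \left(-126\right) = 18$)
$T = 18$
$\left(-3\right) \left(-5\right) \left(-3\right) T = \left(-3\right) \left(-5\right) \left(-3\right) 18 = 15 \left(-3\right) 18 = \left(-45\right) 18 = -810$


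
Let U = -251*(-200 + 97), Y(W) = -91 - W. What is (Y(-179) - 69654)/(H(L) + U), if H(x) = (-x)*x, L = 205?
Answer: 34783/8086 ≈ 4.3016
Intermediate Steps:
H(x) = -x**2
U = 25853 (U = -251*(-103) = 25853)
(Y(-179) - 69654)/(H(L) + U) = ((-91 - 1*(-179)) - 69654)/(-1*205**2 + 25853) = ((-91 + 179) - 69654)/(-1*42025 + 25853) = (88 - 69654)/(-42025 + 25853) = -69566/(-16172) = -69566*(-1/16172) = 34783/8086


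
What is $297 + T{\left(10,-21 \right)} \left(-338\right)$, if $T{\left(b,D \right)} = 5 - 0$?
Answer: $-1393$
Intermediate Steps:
$T{\left(b,D \right)} = 5$ ($T{\left(b,D \right)} = 5 + 0 = 5$)
$297 + T{\left(10,-21 \right)} \left(-338\right) = 297 + 5 \left(-338\right) = 297 - 1690 = -1393$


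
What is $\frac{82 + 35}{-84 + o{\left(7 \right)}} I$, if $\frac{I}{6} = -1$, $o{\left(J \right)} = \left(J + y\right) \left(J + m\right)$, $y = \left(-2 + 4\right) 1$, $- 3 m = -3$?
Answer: $\frac{117}{2} \approx 58.5$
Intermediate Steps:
$m = 1$ ($m = \left(- \frac{1}{3}\right) \left(-3\right) = 1$)
$y = 2$ ($y = 2 \cdot 1 = 2$)
$o{\left(J \right)} = \left(1 + J\right) \left(2 + J\right)$ ($o{\left(J \right)} = \left(J + 2\right) \left(J + 1\right) = \left(2 + J\right) \left(1 + J\right) = \left(1 + J\right) \left(2 + J\right)$)
$I = -6$ ($I = 6 \left(-1\right) = -6$)
$\frac{82 + 35}{-84 + o{\left(7 \right)}} I = \frac{82 + 35}{-84 + \left(2 + 7^{2} + 3 \cdot 7\right)} \left(-6\right) = \frac{117}{-84 + \left(2 + 49 + 21\right)} \left(-6\right) = \frac{117}{-84 + 72} \left(-6\right) = \frac{117}{-12} \left(-6\right) = 117 \left(- \frac{1}{12}\right) \left(-6\right) = \left(- \frac{39}{4}\right) \left(-6\right) = \frac{117}{2}$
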